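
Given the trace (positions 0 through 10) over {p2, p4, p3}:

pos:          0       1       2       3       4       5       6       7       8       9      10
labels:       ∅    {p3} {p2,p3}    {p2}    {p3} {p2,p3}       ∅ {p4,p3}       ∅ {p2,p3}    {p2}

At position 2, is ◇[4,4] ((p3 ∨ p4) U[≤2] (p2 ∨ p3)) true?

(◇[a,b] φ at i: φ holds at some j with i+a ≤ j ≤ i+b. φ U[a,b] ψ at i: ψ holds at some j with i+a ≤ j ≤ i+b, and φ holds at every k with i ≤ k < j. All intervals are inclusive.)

Check ((p3 ∨ p4) U[≤2] (p2 ∨ p3)) at each j in [6,6]:
  j=6: fails
No position in the window satisfies it → formula fails.

False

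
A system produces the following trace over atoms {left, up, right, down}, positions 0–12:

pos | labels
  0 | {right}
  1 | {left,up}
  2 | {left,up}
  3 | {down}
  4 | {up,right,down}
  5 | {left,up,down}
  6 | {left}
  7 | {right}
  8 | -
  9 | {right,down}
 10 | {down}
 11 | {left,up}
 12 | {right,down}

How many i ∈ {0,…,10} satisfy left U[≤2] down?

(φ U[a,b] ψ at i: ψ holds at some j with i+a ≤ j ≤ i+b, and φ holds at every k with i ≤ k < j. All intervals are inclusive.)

Evaluate at each i in [0,10]:
  i=0: ✗ (no rhs in [0,2])
  i=1: ✓ (rhs at j=3; lhs holds on [1,2])
  i=2: ✓ (rhs at j=3; lhs holds on [2,2])
  i=3: ✓ (rhs at j=3)
  i=4: ✓ (rhs at j=4)
  i=5: ✓ (rhs at j=5)
  i=6: ✗ (no rhs in [6,8])
  i=7: ✗ (lhs fails at k=7 before rhs at j=9)
  i=8: ✗ (lhs fails at k=8 before rhs at j=9)
  i=9: ✓ (rhs at j=9)
  i=10: ✓ (rhs at j=10)
Positions where it holds: {1, 2, 3, 4, 5, 9, 10} → 7.

7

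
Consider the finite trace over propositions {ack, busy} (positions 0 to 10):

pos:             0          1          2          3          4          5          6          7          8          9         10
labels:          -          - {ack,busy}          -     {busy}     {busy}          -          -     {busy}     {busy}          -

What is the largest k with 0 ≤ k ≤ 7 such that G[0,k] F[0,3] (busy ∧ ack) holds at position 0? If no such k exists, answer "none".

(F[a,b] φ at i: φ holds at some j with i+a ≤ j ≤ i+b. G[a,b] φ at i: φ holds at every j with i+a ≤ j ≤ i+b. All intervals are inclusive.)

F[0,3] (busy ∧ ack) must hold from j=0 onward; find where it first fails.
  j=0: holds
  j=1: holds
  j=2: holds
  j=3: fails
Holds on [0,2], so largest k = 2.

2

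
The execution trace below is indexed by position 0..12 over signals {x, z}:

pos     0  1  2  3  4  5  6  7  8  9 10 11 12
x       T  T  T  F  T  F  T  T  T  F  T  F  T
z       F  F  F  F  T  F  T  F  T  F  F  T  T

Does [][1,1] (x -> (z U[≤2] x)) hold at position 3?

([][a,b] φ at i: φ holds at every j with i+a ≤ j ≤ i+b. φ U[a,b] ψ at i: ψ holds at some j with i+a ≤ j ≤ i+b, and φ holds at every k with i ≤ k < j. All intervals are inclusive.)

Yes

Check (x -> (z U[≤2] x)) at every j in [4,4]:
  j=4: antecedent true; consequent holds → ✓
All positions satisfy it → formula holds.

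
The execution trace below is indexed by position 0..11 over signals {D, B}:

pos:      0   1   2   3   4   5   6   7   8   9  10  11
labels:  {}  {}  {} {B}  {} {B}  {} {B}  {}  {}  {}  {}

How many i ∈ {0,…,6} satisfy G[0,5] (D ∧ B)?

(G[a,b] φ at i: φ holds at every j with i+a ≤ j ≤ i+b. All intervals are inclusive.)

Evaluate at each i in [0,6]:
  i=0: ✗ (fails at j=0)
  i=1: ✗ (fails at j=1)
  i=2: ✗ (fails at j=2)
  i=3: ✗ (fails at j=3)
  i=4: ✗ (fails at j=4)
  i=5: ✗ (fails at j=5)
  i=6: ✗ (fails at j=6)
Positions where it holds: {} → 0.

0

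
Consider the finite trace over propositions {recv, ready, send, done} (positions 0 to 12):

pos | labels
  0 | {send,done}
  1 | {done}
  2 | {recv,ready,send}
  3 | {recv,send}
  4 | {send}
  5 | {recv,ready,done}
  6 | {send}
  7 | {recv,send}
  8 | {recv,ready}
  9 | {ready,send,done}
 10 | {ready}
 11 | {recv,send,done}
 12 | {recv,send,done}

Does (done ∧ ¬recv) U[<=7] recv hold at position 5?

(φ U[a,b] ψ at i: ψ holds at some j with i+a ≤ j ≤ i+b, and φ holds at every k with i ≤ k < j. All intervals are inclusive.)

Need some j in [5,12] with recv, and (done ∧ ¬recv) at every k in [5,j-1].
  j=5: recv holds; no prefix to check → satisfied.

Holds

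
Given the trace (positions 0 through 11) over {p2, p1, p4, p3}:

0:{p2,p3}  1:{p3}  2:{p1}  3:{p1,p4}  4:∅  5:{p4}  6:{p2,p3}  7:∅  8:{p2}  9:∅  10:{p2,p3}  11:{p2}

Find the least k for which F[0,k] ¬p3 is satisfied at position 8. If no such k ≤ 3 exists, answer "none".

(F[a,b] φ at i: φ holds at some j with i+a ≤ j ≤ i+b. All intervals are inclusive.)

0

Scan j = 8,9,… for ¬p3:
  j=8: holds
First hit at j=8, so smallest k = 8-8 = 0.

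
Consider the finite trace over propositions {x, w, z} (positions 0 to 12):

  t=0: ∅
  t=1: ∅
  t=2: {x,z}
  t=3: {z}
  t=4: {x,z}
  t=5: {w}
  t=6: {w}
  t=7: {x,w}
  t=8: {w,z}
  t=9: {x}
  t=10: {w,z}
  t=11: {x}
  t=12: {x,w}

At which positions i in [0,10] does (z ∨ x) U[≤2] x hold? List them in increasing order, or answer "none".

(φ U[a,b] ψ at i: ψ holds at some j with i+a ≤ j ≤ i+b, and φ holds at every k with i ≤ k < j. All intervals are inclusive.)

2, 3, 4, 7, 8, 9, 10

Evaluate at each i in [0,10]:
  i=0: ✗ (lhs fails at k=0 before rhs at j=2)
  i=1: ✗ (lhs fails at k=1 before rhs at j=2)
  i=2: ✓ (rhs at j=2)
  i=3: ✓ (rhs at j=4; lhs holds on [3,3])
  i=4: ✓ (rhs at j=4)
  i=5: ✗ (lhs fails at k=5 before rhs at j=7)
  i=6: ✗ (lhs fails at k=6 before rhs at j=7)
  i=7: ✓ (rhs at j=7)
  i=8: ✓ (rhs at j=9; lhs holds on [8,8])
  i=9: ✓ (rhs at j=9)
  i=10: ✓ (rhs at j=11; lhs holds on [10,10])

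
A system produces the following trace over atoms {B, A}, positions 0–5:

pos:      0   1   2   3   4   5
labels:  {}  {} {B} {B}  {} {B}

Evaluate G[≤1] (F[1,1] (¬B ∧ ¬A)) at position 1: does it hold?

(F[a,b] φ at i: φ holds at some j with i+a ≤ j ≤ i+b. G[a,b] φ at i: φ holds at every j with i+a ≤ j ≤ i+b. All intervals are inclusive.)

Check F[1,1] (¬B ∧ ¬A) at every j in [1,2]:
  j=1: fails (none in [2,2])
  j=2: fails (none in [3,3])
Fails at j=1 → formula fails.

Does not hold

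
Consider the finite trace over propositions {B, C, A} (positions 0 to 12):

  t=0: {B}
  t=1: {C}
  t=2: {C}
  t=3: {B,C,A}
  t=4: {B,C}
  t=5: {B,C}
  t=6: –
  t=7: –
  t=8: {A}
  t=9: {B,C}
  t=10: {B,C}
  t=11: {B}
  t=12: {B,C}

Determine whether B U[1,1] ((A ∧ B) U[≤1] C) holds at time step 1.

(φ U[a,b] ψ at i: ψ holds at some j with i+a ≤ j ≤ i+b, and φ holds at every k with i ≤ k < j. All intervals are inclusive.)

False

Need some j in [2,2] with ((A ∧ B) U[≤1] C), and B at every k in [1,j-1].
  j=2: ((A ∧ B) U[≤1] C) holds, but B fails at k=1 → not this j.
No j in the window works → until fails.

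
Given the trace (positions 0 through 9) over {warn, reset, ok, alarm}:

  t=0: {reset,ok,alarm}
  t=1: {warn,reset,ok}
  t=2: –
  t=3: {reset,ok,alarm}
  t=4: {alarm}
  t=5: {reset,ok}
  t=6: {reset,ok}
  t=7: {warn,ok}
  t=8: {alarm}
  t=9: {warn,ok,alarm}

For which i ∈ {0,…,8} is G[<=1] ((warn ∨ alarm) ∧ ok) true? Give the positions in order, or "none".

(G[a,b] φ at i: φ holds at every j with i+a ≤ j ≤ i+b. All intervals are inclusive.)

Evaluate at each i in [0,8]:
  i=0: ✓ (all of [0,1])
  i=1: ✗ (fails at j=2)
  i=2: ✗ (fails at j=2)
  i=3: ✗ (fails at j=4)
  i=4: ✗ (fails at j=4)
  i=5: ✗ (fails at j=5)
  i=6: ✗ (fails at j=6)
  i=7: ✗ (fails at j=8)
  i=8: ✗ (fails at j=8)

0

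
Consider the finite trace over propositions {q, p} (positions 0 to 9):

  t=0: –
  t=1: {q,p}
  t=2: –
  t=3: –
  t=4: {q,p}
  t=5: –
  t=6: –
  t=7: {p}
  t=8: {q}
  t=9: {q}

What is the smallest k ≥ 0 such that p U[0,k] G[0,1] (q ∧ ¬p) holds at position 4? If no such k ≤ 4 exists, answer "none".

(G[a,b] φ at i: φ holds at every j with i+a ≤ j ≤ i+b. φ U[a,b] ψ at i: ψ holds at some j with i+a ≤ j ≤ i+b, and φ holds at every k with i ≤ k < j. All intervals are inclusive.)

Need earliest j ≥ 4 with G[0,1] (q ∧ ¬p), and p at every k in [4,j-1].
  j=4: rhs fails.
  j=5: rhs fails.
  j=6: rhs fails.
  j=7: rhs fails.
  j=8: rhs holds but lhs fails at k=5.
No witness within the range → none.

none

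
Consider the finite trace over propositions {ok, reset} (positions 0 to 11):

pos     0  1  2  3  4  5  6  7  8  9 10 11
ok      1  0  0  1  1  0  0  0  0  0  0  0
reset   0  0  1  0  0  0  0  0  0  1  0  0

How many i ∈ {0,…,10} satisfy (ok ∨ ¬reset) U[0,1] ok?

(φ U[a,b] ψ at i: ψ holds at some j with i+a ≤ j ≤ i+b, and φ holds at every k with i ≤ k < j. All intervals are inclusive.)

Evaluate at each i in [0,10]:
  i=0: ✓ (rhs at j=0)
  i=1: ✗ (no rhs in [1,2])
  i=2: ✗ (lhs fails at k=2 before rhs at j=3)
  i=3: ✓ (rhs at j=3)
  i=4: ✓ (rhs at j=4)
  i=5: ✗ (no rhs in [5,6])
  i=6: ✗ (no rhs in [6,7])
  i=7: ✗ (no rhs in [7,8])
  i=8: ✗ (no rhs in [8,9])
  i=9: ✗ (no rhs in [9,10])
  i=10: ✗ (no rhs in [10,11])
Positions where it holds: {0, 3, 4} → 3.

3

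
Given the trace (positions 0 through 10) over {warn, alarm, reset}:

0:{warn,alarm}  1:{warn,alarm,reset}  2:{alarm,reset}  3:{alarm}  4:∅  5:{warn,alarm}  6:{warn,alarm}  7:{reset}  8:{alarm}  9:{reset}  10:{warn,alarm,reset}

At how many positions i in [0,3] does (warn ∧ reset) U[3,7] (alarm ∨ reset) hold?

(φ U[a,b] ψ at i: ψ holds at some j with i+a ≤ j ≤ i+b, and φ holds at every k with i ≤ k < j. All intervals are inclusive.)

0

Evaluate at each i in [0,3]:
  i=0: ✗ (lhs fails at k=0 before rhs at j=3)
  i=1: ✗ (lhs fails at k=2 before rhs at j=5)
  i=2: ✗ (lhs fails at k=2 before rhs at j=5)
  i=3: ✗ (lhs fails at k=3 before rhs at j=6)
Positions where it holds: {} → 0.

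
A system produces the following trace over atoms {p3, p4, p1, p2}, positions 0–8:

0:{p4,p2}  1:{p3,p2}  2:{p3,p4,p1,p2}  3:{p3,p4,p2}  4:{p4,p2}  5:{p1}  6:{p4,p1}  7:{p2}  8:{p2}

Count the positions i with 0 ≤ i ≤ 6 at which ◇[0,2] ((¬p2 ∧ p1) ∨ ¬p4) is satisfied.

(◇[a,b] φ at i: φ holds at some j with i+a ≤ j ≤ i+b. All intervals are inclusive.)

Evaluate at each i in [0,6]:
  i=0: ✓ (witness j=1)
  i=1: ✓ (witness j=1)
  i=2: ✗ (none in [2,4])
  i=3: ✓ (witness j=5)
  i=4: ✓ (witness j=5)
  i=5: ✓ (witness j=5)
  i=6: ✓ (witness j=6)
Positions where it holds: {0, 1, 3, 4, 5, 6} → 6.

6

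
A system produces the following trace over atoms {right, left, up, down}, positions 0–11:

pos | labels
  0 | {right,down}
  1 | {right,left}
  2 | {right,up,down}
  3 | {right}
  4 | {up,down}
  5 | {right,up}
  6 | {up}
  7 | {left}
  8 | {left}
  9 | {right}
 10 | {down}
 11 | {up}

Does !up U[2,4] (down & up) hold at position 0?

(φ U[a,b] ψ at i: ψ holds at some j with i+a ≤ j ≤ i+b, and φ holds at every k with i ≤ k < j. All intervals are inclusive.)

Holds

Need some j in [2,4] with (down & up), and !up at every k in [0,j-1].
  j=2: (down & up) holds; !up holds at every k in [0,1] → satisfied.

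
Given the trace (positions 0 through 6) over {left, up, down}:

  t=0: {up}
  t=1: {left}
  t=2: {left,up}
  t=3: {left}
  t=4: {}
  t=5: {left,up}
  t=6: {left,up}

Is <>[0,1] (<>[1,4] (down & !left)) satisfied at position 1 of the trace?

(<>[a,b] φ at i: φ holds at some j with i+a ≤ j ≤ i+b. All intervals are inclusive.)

False

Check <>[1,4] (down & !left) at each j in [1,2]:
  j=1: fails (none in [2,5])
  j=2: fails (none in [3,6])
No position in the window satisfies it → formula fails.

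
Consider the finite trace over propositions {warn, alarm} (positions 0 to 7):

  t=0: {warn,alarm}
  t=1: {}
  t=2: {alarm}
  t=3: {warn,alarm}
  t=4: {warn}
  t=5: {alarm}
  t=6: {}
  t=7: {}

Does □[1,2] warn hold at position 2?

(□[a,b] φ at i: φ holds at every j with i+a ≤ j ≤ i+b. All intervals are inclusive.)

Holds

Check warn at every j in [3,4]:
  j=3: true
  j=4: true
All positions satisfy it → formula holds.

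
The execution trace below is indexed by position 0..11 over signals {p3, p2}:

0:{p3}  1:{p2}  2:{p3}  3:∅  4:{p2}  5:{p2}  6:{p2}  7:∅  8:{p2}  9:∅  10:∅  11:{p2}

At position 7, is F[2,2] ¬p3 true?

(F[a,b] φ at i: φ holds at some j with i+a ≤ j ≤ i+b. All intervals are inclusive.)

Check ¬p3 at each j in [9,9]:
  j=9: true
Found at j=9 → formula holds.

True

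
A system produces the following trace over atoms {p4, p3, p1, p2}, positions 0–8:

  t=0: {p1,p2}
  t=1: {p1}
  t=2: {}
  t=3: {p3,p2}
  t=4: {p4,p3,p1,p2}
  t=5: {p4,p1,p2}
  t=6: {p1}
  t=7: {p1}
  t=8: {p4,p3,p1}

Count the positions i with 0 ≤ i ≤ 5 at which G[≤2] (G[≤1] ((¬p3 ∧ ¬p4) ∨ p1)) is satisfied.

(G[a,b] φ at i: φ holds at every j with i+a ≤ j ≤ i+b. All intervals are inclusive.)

2

Evaluate at each i in [0,5]:
  i=0: ✗ (fails at j=2)
  i=1: ✗ (fails at j=2)
  i=2: ✗ (fails at j=2)
  i=3: ✗ (fails at j=3)
  i=4: ✓ (all of [4,6])
  i=5: ✓ (all of [5,7])
Positions where it holds: {4, 5} → 2.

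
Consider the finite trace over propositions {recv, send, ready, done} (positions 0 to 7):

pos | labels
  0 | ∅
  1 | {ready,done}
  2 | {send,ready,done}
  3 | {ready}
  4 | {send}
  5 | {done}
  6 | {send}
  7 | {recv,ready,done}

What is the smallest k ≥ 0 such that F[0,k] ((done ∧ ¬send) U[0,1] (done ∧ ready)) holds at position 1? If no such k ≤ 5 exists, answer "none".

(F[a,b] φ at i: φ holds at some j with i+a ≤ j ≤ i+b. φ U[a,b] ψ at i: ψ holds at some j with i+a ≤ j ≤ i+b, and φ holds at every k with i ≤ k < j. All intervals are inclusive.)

Scan j = 1,2,… for ((done ∧ ¬send) U[0,1] (done ∧ ready)):
  j=1: holds
First hit at j=1, so smallest k = 1-1 = 0.

0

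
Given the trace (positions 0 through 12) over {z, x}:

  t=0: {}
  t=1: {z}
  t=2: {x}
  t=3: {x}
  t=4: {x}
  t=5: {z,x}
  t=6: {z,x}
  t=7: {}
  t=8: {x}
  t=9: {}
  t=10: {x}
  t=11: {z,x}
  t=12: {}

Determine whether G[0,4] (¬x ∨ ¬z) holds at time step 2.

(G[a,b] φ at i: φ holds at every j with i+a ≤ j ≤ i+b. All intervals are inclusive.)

Check (¬x ∨ ¬z) at every j in [2,6]:
  j=2: true
  j=3: true
  j=4: true
  j=5: false
  j=6: false
Fails at j=5 → formula fails.

False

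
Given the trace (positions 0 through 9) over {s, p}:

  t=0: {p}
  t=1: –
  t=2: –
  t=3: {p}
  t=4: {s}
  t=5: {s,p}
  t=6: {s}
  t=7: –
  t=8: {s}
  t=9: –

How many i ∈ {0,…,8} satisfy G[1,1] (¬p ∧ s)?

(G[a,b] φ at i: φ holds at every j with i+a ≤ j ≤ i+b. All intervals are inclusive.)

Evaluate at each i in [0,8]:
  i=0: ✗ (fails at j=1)
  i=1: ✗ (fails at j=2)
  i=2: ✗ (fails at j=3)
  i=3: ✓ (all of [4,4])
  i=4: ✗ (fails at j=5)
  i=5: ✓ (all of [6,6])
  i=6: ✗ (fails at j=7)
  i=7: ✓ (all of [8,8])
  i=8: ✗ (fails at j=9)
Positions where it holds: {3, 5, 7} → 3.

3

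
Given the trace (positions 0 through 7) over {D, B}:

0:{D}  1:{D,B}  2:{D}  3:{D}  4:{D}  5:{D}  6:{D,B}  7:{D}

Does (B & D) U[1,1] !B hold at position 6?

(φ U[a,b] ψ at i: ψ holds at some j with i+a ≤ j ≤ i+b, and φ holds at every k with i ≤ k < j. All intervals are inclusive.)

Yes

Need some j in [7,7] with !B, and (B & D) at every k in [6,j-1].
  j=7: !B holds; (B & D) holds at every k in [6,6] → satisfied.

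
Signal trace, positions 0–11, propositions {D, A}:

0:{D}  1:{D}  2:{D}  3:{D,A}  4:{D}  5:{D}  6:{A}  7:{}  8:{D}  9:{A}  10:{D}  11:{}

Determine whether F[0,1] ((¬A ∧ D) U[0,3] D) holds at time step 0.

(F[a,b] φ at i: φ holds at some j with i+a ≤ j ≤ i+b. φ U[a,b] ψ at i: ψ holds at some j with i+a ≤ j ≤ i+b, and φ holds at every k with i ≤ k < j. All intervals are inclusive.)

Check ((¬A ∧ D) U[0,3] D) at each j in [0,1]:
  j=0: holds
  j=1: holds
Found at j=0 → formula holds.

True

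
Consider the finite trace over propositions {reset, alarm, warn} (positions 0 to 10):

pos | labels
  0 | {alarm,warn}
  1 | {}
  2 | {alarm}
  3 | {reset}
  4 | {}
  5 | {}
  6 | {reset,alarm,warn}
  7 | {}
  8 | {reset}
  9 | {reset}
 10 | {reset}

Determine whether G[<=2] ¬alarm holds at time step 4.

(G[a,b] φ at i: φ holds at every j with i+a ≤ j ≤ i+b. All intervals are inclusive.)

Check ¬alarm at every j in [4,6]:
  j=4: true
  j=5: true
  j=6: false
Fails at j=6 → formula fails.

Does not hold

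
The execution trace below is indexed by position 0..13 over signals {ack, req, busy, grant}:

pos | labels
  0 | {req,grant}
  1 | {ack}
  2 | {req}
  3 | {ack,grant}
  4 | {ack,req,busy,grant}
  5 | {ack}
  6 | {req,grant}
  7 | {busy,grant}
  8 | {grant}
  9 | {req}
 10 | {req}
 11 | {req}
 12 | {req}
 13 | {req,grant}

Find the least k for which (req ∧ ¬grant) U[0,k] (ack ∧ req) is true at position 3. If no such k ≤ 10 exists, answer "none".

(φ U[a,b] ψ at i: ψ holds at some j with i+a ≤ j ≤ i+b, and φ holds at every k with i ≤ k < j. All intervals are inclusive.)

Need earliest j ≥ 3 with (ack ∧ req), and (req ∧ ¬grant) at every k in [3,j-1].
  j=3: rhs fails.
  j=4: rhs holds but lhs fails at k=3.
  j=5: rhs fails.
  j=6: rhs fails.
  j=7: rhs fails.
  j=8: rhs fails.
  j=9: rhs fails.
  j=10: rhs fails.
  j=11: rhs fails.
  j=12: rhs fails.
  j=13: rhs fails.
No witness within the range → none.

none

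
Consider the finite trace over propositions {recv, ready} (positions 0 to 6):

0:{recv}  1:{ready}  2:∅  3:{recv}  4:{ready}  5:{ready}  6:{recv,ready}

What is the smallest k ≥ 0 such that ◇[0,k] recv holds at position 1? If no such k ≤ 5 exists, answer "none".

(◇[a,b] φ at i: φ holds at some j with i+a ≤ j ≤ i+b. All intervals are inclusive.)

Scan j = 1,2,… for recv:
  j=1: fails
  j=2: fails
  j=3: holds
First hit at j=3, so smallest k = 3-1 = 2.

2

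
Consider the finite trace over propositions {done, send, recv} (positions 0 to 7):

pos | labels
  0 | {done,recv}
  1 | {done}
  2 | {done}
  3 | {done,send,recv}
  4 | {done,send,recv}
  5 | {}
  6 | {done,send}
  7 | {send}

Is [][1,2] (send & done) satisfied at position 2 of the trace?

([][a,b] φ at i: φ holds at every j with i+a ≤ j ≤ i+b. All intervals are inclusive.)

Check (send & done) at every j in [3,4]:
  j=3: true
  j=4: true
All positions satisfy it → formula holds.

Holds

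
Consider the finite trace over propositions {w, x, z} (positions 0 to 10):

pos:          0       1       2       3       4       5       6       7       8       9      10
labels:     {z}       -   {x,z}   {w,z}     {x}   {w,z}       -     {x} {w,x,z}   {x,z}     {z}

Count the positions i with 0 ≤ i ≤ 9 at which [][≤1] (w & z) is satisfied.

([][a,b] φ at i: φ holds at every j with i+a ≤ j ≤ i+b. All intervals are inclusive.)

Evaluate at each i in [0,9]:
  i=0: ✗ (fails at j=0)
  i=1: ✗ (fails at j=1)
  i=2: ✗ (fails at j=2)
  i=3: ✗ (fails at j=4)
  i=4: ✗ (fails at j=4)
  i=5: ✗ (fails at j=6)
  i=6: ✗ (fails at j=6)
  i=7: ✗ (fails at j=7)
  i=8: ✗ (fails at j=9)
  i=9: ✗ (fails at j=9)
Positions where it holds: {} → 0.

0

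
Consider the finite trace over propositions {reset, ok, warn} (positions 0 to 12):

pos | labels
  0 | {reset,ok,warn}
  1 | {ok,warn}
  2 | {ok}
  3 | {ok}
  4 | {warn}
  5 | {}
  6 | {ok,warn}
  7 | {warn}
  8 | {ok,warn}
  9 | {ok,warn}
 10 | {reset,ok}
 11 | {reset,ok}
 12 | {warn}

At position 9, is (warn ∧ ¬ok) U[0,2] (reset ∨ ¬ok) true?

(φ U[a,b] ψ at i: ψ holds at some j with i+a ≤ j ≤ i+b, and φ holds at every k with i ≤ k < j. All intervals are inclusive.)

Need some j in [9,11] with (reset ∨ ¬ok), and (warn ∧ ¬ok) at every k in [9,j-1].
  j=9: (reset ∨ ¬ok) false.
  j=10: (reset ∨ ¬ok) holds, but (warn ∧ ¬ok) fails at k=9 → not this j.
  j=11: (reset ∨ ¬ok) holds, but (warn ∧ ¬ok) fails at k=9 → not this j.
No j in the window works → until fails.

Does not hold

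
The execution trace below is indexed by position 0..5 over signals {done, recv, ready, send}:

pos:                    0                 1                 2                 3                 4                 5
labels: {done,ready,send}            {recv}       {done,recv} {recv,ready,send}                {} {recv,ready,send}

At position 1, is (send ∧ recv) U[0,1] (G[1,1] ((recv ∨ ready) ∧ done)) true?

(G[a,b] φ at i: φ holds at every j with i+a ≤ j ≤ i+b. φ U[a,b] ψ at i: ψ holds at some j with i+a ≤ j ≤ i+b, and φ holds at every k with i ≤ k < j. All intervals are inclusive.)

Holds

Need some j in [1,2] with G[1,1] ((recv ∨ ready) ∧ done), and (send ∧ recv) at every k in [1,j-1].
  j=1: G[1,1] ((recv ∨ ready) ∧ done) holds; no prefix to check → satisfied.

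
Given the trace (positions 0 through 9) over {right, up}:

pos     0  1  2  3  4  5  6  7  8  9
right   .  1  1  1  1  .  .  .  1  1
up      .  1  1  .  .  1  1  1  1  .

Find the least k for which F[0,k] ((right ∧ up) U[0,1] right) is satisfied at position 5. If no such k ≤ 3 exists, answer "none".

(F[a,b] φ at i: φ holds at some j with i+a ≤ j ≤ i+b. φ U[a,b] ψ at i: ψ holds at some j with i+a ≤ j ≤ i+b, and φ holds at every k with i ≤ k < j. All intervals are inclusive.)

3

Scan j = 5,6,… for ((right ∧ up) U[0,1] right):
  j=5: fails
  j=6: fails
  j=7: fails
  j=8: holds
First hit at j=8, so smallest k = 8-5 = 3.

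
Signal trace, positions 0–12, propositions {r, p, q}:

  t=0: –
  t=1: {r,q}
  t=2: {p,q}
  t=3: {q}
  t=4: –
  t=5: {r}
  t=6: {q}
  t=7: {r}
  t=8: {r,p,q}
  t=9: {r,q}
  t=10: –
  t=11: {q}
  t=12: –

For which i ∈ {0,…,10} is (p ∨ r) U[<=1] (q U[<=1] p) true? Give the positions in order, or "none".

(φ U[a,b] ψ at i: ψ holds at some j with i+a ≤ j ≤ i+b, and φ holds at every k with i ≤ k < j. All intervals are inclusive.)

Evaluate at each i in [0,10]:
  i=0: ✗ (lhs fails at k=0 before rhs at j=1)
  i=1: ✓ (rhs at j=1)
  i=2: ✓ (rhs at j=2)
  i=3: ✗ (no rhs in [3,4])
  i=4: ✗ (no rhs in [4,5])
  i=5: ✗ (no rhs in [5,6])
  i=6: ✗ (no rhs in [6,7])
  i=7: ✓ (rhs at j=8; lhs holds on [7,7])
  i=8: ✓ (rhs at j=8)
  i=9: ✗ (no rhs in [9,10])
  i=10: ✗ (no rhs in [10,11])

1, 2, 7, 8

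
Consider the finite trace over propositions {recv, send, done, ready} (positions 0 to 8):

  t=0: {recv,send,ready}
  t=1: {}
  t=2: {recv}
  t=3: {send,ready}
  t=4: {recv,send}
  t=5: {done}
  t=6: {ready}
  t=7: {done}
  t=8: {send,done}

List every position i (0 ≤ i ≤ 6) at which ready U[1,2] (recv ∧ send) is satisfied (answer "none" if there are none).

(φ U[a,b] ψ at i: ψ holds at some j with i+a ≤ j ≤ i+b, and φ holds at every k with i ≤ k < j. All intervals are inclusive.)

Evaluate at each i in [0,6]:
  i=0: ✗ (no rhs in [1,2])
  i=1: ✗ (no rhs in [2,3])
  i=2: ✗ (lhs fails at k=2 before rhs at j=4)
  i=3: ✓ (rhs at j=4; lhs holds on [3,3])
  i=4: ✗ (no rhs in [5,6])
  i=5: ✗ (no rhs in [6,7])
  i=6: ✗ (no rhs in [7,8])

3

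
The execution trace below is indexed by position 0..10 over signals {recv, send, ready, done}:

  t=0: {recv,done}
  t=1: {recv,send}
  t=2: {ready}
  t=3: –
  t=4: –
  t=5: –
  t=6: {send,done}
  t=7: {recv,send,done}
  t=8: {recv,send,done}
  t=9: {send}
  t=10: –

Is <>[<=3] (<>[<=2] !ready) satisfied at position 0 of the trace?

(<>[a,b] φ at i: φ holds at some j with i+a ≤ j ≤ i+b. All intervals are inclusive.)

Check <>[<=2] !ready at each j in [0,3]:
  j=0: holds (witness at 0)
  j=1: holds (witness at 1)
  j=2: holds (witness at 3)
  j=3: holds (witness at 3)
Found at j=0 → formula holds.

Holds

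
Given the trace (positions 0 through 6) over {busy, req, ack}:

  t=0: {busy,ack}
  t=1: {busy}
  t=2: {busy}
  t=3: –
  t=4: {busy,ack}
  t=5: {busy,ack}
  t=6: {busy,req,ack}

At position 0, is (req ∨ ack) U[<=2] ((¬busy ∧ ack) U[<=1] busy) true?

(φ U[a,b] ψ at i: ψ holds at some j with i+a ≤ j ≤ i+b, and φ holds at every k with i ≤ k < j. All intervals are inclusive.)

Need some j in [0,2] with ((¬busy ∧ ack) U[<=1] busy), and (req ∨ ack) at every k in [0,j-1].
  j=0: ((¬busy ∧ ack) U[<=1] busy) holds; no prefix to check → satisfied.

Holds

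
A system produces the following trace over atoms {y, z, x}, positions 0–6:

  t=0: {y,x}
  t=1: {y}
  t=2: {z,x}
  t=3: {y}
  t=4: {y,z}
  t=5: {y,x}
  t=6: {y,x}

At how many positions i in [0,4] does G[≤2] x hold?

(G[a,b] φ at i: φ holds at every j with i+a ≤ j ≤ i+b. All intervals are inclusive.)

Evaluate at each i in [0,4]:
  i=0: ✗ (fails at j=1)
  i=1: ✗ (fails at j=1)
  i=2: ✗ (fails at j=3)
  i=3: ✗ (fails at j=3)
  i=4: ✗ (fails at j=4)
Positions where it holds: {} → 0.

0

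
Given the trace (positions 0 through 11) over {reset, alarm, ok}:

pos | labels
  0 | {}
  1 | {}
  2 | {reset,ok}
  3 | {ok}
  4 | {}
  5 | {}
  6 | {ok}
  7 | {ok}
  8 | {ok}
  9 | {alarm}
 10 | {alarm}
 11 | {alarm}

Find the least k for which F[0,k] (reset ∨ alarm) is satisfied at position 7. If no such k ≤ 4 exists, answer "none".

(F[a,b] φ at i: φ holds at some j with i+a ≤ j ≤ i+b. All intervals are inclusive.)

Scan j = 7,8,… for (reset ∨ alarm):
  j=7: fails
  j=8: fails
  j=9: holds
First hit at j=9, so smallest k = 9-7 = 2.

2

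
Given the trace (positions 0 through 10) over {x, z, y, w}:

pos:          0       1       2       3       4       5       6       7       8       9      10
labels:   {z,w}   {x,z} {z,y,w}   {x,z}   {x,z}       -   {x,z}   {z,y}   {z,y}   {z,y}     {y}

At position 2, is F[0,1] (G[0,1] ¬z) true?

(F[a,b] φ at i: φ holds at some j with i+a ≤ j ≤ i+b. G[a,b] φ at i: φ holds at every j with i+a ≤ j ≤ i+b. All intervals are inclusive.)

Check G[0,1] ¬z at each j in [2,3]:
  j=2: fails at 2
  j=3: fails at 3
No position in the window satisfies it → formula fails.

No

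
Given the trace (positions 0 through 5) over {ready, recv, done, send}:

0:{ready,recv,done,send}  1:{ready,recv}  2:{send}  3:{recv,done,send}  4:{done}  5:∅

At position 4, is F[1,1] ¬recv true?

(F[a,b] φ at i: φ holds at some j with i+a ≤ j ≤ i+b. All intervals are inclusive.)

True

Check ¬recv at each j in [5,5]:
  j=5: true
Found at j=5 → formula holds.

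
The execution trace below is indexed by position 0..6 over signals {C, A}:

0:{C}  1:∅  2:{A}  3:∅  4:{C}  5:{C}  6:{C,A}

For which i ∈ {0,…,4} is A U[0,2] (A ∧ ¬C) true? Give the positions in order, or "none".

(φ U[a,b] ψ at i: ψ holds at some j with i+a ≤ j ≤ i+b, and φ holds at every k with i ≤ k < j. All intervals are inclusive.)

2

Evaluate at each i in [0,4]:
  i=0: ✗ (lhs fails at k=0 before rhs at j=2)
  i=1: ✗ (lhs fails at k=1 before rhs at j=2)
  i=2: ✓ (rhs at j=2)
  i=3: ✗ (no rhs in [3,5])
  i=4: ✗ (no rhs in [4,6])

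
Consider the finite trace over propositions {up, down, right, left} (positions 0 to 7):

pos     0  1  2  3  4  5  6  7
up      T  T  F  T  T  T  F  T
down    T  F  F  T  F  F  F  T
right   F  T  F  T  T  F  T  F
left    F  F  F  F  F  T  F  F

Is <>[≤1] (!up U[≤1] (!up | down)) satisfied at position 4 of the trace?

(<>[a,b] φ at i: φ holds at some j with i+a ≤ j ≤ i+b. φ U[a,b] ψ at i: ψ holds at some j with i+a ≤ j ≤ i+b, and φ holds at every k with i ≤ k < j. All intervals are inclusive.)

False

Check (!up U[≤1] (!up | down)) at each j in [4,5]:
  j=4: fails
  j=5: fails
No position in the window satisfies it → formula fails.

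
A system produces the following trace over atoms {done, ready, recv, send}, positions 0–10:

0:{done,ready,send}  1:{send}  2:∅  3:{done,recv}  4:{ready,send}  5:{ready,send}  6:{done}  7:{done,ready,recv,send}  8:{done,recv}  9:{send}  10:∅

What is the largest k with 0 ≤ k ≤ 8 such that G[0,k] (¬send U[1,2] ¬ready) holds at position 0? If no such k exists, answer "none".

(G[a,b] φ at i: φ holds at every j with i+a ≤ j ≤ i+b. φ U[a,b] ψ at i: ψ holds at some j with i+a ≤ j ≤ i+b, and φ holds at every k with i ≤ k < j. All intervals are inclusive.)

(¬send U[1,2] ¬ready) must hold from j=0 onward; find where it first fails.
  j=0: fails → no k works.

none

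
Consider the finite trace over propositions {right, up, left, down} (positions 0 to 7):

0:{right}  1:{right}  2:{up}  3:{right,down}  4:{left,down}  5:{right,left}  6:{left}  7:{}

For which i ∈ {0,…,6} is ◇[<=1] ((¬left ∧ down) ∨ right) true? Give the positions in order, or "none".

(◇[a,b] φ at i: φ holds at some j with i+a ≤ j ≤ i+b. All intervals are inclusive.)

Evaluate at each i in [0,6]:
  i=0: ✓ (witness j=0)
  i=1: ✓ (witness j=1)
  i=2: ✓ (witness j=3)
  i=3: ✓ (witness j=3)
  i=4: ✓ (witness j=5)
  i=5: ✓ (witness j=5)
  i=6: ✗ (none in [6,7])

0, 1, 2, 3, 4, 5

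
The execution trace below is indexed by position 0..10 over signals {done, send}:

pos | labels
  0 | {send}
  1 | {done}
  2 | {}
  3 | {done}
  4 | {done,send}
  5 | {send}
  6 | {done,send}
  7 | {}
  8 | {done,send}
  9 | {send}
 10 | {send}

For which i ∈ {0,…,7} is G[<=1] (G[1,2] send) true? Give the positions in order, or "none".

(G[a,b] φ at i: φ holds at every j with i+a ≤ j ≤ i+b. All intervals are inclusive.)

Evaluate at each i in [0,7]:
  i=0: ✗ (fails at j=0)
  i=1: ✗ (fails at j=1)
  i=2: ✗ (fails at j=2)
  i=3: ✓ (all of [3,4])
  i=4: ✗ (fails at j=5)
  i=5: ✗ (fails at j=5)
  i=6: ✗ (fails at j=6)
  i=7: ✓ (all of [7,8])

3, 7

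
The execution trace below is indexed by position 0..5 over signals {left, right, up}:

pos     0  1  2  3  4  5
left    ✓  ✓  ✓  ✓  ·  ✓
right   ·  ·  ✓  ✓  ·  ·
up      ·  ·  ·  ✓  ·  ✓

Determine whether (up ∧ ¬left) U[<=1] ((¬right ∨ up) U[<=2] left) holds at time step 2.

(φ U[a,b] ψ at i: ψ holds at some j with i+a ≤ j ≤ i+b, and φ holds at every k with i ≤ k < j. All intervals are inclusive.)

True

Need some j in [2,3] with ((¬right ∨ up) U[<=2] left), and (up ∧ ¬left) at every k in [2,j-1].
  j=2: ((¬right ∨ up) U[<=2] left) holds; no prefix to check → satisfied.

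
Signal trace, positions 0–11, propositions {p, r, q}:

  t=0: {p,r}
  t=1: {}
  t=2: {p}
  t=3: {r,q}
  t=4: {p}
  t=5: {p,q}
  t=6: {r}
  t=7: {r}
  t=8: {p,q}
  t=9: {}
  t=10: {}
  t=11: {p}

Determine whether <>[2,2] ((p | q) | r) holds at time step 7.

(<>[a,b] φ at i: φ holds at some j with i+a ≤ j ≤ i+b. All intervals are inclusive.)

Does not hold

Check ((p | q) | r) at each j in [9,9]:
  j=9: false
No position in the window satisfies it → formula fails.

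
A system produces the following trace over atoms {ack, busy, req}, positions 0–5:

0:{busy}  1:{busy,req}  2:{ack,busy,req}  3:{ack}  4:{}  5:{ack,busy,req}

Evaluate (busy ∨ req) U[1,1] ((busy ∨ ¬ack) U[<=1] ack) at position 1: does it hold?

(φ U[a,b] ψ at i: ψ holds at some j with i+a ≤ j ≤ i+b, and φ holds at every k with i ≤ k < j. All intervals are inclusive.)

True

Need some j in [2,2] with ((busy ∨ ¬ack) U[<=1] ack), and (busy ∨ req) at every k in [1,j-1].
  j=2: ((busy ∨ ¬ack) U[<=1] ack) holds; (busy ∨ req) holds at every k in [1,1] → satisfied.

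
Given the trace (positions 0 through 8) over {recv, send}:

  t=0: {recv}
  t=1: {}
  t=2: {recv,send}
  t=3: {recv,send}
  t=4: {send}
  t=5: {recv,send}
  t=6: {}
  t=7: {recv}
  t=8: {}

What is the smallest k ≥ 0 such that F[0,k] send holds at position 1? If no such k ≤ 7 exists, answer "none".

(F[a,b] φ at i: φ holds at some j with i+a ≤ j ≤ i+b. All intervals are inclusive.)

Scan j = 1,2,… for send:
  j=1: fails
  j=2: holds
First hit at j=2, so smallest k = 2-1 = 1.

1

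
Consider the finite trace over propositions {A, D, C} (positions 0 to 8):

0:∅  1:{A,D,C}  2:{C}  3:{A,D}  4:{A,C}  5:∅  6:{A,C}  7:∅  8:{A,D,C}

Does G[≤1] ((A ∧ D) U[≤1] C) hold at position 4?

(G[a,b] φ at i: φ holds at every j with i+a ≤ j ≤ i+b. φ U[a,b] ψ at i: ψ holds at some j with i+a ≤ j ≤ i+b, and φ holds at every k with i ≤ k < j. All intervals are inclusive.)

No

Check ((A ∧ D) U[≤1] C) at every j in [4,5]:
  j=4: holds
  j=5: fails
Fails at j=5 → formula fails.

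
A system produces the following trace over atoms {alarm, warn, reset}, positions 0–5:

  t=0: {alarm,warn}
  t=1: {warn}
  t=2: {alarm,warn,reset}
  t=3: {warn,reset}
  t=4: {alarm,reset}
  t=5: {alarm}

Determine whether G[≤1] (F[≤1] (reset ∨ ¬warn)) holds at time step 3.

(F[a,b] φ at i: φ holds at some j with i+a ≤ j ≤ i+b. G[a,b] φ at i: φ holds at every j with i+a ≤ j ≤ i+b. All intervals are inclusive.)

Check F[≤1] (reset ∨ ¬warn) at every j in [3,4]:
  j=3: holds (witness at 3)
  j=4: holds (witness at 4)
All positions satisfy it → formula holds.

True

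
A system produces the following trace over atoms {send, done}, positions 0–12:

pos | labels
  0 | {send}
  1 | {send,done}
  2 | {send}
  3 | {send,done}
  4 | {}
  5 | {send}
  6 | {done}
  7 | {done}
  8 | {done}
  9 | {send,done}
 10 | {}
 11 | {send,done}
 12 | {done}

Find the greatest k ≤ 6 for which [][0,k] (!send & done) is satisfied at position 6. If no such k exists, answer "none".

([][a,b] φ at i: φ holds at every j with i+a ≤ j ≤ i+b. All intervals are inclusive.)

2

(!send & done) must hold from j=6 onward; find where it first fails.
  j=6: holds
  j=7: holds
  j=8: holds
  j=9: fails
Holds on [6,8], so largest k = 2.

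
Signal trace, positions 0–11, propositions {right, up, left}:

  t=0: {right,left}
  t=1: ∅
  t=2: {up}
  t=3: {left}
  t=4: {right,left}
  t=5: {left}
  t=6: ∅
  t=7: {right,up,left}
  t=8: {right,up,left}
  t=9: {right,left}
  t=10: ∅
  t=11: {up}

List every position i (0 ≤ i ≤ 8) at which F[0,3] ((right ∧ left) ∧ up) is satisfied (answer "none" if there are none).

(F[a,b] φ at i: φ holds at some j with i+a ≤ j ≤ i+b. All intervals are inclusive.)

4, 5, 6, 7, 8

Evaluate at each i in [0,8]:
  i=0: ✗ (none in [0,3])
  i=1: ✗ (none in [1,4])
  i=2: ✗ (none in [2,5])
  i=3: ✗ (none in [3,6])
  i=4: ✓ (witness j=7)
  i=5: ✓ (witness j=7)
  i=6: ✓ (witness j=7)
  i=7: ✓ (witness j=7)
  i=8: ✓ (witness j=8)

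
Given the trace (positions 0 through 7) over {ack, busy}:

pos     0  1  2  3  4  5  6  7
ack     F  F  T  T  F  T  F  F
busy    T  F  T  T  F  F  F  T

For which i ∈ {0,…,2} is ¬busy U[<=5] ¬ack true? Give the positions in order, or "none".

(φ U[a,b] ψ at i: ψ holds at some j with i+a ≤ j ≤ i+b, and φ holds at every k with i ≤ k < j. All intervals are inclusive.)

0, 1

Evaluate at each i in [0,2]:
  i=0: ✓ (rhs at j=0)
  i=1: ✓ (rhs at j=1)
  i=2: ✗ (lhs fails at k=2 before rhs at j=4)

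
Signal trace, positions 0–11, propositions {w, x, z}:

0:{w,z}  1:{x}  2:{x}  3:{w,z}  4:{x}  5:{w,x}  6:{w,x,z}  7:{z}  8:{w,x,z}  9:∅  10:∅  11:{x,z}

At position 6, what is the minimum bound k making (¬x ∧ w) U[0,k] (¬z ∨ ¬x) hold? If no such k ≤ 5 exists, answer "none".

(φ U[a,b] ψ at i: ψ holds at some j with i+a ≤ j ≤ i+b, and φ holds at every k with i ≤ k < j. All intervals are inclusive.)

Need earliest j ≥ 6 with (¬z ∨ ¬x), and (¬x ∧ w) at every k in [6,j-1].
  j=6: rhs fails.
  j=7: rhs holds but lhs fails at k=6.
  j=8: rhs fails.
  j=9: rhs holds but lhs fails at k=6.
  j=10: rhs holds but lhs fails at k=6.
  j=11: rhs fails.
No witness within the range → none.

none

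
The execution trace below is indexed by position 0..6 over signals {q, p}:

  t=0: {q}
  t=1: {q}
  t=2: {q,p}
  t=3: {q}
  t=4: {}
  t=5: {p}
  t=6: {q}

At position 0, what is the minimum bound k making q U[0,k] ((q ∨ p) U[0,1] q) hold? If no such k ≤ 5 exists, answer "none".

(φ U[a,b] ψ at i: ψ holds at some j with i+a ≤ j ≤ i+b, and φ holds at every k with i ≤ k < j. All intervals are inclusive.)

0

Need earliest j ≥ 0 with ((q ∨ p) U[0,1] q), and q at every k in [0,j-1].
  j=0: rhs holds (empty prefix). k = 0.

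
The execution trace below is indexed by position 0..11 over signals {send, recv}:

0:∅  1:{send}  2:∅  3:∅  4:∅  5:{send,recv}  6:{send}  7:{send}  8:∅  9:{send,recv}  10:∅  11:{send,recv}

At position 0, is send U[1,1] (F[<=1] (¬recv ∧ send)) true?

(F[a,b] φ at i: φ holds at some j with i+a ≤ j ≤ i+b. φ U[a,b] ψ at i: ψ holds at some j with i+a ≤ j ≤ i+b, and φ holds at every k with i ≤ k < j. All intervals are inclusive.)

Does not hold

Need some j in [1,1] with F[<=1] (¬recv ∧ send), and send at every k in [0,j-1].
  j=1: F[<=1] (¬recv ∧ send) holds, but send fails at k=0 → not this j.
No j in the window works → until fails.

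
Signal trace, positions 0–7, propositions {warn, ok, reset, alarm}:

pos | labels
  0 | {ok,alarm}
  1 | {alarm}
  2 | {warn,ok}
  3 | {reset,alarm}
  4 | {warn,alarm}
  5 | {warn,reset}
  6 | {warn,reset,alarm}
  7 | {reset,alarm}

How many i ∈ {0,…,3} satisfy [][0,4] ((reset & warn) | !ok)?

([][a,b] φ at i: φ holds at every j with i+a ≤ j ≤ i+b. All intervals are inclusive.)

1

Evaluate at each i in [0,3]:
  i=0: ✗ (fails at j=0)
  i=1: ✗ (fails at j=2)
  i=2: ✗ (fails at j=2)
  i=3: ✓ (all of [3,7])
Positions where it holds: {3} → 1.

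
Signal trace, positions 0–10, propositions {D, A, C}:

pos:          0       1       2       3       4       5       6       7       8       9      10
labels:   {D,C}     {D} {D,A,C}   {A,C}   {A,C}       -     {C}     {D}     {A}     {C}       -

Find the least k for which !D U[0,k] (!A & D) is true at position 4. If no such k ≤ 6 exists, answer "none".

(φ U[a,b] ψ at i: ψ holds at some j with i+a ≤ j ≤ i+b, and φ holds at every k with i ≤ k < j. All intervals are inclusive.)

3

Need earliest j ≥ 4 with (!A & D), and !D at every k in [4,j-1].
  j=4: rhs fails.
  j=5: rhs fails.
  j=6: rhs fails.
  j=7: rhs holds; lhs holds on [4,6]. k = 3.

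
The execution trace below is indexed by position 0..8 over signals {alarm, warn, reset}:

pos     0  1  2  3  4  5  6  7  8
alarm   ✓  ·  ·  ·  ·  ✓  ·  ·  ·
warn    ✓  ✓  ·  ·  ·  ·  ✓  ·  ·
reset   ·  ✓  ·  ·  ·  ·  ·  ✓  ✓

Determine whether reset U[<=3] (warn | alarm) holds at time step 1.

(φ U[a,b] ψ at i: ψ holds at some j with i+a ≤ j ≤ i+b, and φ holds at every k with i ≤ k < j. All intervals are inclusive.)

True

Need some j in [1,4] with (warn | alarm), and reset at every k in [1,j-1].
  j=1: (warn | alarm) holds; no prefix to check → satisfied.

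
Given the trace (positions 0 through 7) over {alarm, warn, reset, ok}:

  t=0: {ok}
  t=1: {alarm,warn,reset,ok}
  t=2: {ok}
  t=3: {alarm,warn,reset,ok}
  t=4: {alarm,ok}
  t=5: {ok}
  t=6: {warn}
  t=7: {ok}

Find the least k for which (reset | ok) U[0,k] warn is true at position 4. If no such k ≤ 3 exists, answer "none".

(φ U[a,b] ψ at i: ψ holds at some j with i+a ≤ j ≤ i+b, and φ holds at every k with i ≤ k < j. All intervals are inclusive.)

Need earliest j ≥ 4 with warn, and (reset | ok) at every k in [4,j-1].
  j=4: rhs fails.
  j=5: rhs fails.
  j=6: rhs holds; lhs holds on [4,5]. k = 2.

2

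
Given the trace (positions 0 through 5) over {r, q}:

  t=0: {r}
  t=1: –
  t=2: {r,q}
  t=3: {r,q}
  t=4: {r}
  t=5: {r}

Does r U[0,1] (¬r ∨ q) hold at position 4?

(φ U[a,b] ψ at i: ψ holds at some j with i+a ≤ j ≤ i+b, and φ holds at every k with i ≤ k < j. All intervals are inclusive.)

No

Need some j in [4,5] with (¬r ∨ q), and r at every k in [4,j-1].
  j=4: (¬r ∨ q) false.
  j=5: (¬r ∨ q) false.
No j in the window works → until fails.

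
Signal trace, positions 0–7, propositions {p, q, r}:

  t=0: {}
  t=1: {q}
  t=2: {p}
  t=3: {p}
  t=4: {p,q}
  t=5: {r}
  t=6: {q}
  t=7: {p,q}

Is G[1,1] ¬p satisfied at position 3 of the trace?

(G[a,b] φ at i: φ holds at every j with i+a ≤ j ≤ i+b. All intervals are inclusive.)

Does not hold

Check ¬p at every j in [4,4]:
  j=4: false
Fails at j=4 → formula fails.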